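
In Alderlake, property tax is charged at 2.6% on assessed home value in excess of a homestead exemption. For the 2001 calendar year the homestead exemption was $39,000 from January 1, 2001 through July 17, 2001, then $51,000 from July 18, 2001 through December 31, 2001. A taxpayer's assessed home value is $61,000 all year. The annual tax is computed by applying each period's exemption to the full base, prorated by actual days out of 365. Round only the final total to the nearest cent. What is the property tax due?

January 1 – July 17, 2001: 198 days, exemption $39,000 → ($61,000 − $39,000) × 2.6% × 198/365 = $310.2904
July 18 – December 31, 2001: 167 days, exemption $51,000 → ($61,000 − $51,000) × 2.6% × 167/365 = $118.9589
Total = $429.2493

$429.25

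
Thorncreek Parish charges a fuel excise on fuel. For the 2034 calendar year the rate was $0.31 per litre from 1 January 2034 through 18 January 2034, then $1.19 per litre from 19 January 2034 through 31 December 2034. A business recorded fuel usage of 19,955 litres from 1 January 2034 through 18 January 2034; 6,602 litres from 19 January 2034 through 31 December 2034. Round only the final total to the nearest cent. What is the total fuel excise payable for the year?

$14042.43

1 January – 18 January 2034: 19,955 litres at $0.31/litre → $6186.05
19 January – 31 December 2034: 6,602 litres at $1.19/litre → $7856.38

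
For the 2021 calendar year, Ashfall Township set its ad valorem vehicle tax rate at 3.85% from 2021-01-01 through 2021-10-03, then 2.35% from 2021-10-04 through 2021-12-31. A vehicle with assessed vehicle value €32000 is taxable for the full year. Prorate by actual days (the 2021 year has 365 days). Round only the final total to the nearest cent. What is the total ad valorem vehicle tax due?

€1114.96

2021-01-01 to 2021-10-03: 276 days at 3.85% → €32000 × 3.85% × 276/365 = €931.5945
2021-10-04 to 2021-12-31: 89 days at 2.35% → €32000 × 2.35% × 89/365 = €183.3644
Total = €1114.9589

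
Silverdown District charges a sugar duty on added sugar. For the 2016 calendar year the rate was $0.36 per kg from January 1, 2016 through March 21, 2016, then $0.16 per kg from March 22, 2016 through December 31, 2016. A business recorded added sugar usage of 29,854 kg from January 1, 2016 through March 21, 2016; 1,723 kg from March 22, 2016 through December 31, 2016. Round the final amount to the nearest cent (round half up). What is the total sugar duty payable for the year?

January 1 – March 21, 2016: 29,854 kg at $0.36/kg → $10,747.44
March 22 – December 31, 2016: 1,723 kg at $0.16/kg → $275.68

$11,023.12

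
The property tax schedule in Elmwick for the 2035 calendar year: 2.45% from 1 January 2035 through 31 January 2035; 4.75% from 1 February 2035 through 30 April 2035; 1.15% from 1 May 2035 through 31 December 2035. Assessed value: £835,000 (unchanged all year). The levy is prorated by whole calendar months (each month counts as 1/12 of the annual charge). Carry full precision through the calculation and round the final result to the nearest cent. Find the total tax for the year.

1 January – 31 January 2035: 1 month at 2.45% → £835,000 × 2.45% × 1/12 = £1,704.7917
1 February – 30 April 2035: 3 months at 4.75% → £835,000 × 4.75% × 3/12 = £9,915.6250
1 May – 31 December 2035: 8 months at 1.15% → £835,000 × 1.15% × 8/12 = £6,401.6667
Total = £18,022.0833

£18,022.08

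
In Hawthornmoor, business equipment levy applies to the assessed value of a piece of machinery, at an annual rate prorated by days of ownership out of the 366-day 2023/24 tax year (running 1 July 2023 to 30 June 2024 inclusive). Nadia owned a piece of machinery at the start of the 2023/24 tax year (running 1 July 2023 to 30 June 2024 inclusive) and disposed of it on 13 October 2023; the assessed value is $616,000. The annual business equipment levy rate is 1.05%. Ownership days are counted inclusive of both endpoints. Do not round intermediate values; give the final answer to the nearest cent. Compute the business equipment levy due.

$1,855.57

Days held (1 July – 13 October 2023): 105 out of 366
Tax = $616,000 × 1.05% × 105/366 = $1,855.5738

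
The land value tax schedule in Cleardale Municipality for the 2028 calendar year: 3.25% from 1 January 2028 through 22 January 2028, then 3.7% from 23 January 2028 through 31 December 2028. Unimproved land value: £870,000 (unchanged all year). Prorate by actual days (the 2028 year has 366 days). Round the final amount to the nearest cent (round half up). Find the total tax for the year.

1 January – 22 January 2028: 22 days at 3.25% → £870,000 × 3.25% × 22/366 = £1,699.5902
23 January – 31 December 2028: 344 days at 3.7% → £870,000 × 3.7% × 344/366 = £30,255.0820
Total = £31,954.6721

£31,954.67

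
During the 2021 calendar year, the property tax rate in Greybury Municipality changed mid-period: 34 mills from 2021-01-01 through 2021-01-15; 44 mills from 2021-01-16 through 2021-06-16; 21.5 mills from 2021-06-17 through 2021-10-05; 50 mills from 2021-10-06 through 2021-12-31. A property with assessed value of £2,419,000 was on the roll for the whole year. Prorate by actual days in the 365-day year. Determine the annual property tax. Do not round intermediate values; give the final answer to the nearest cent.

2021-01-01 to 2021-01-15: 15 days at 34 mills → £2,419,000 × 3.4% × 15/365 = £3,379.9726
2021-01-16 to 2021-06-16: 152 days at 44 mills → £2,419,000 × 4.4% × 152/365 = £44,324.0329
2021-06-17 to 2021-10-05: 111 days at 21.5 mills → £2,419,000 × 2.15% × 111/365 = £15,816.2836
2021-10-06 to 2021-12-31: 87 days at 50 mills → £2,419,000 × 5% × 87/365 = £28,829.1781
Total = £92,349.4671

£92,349.47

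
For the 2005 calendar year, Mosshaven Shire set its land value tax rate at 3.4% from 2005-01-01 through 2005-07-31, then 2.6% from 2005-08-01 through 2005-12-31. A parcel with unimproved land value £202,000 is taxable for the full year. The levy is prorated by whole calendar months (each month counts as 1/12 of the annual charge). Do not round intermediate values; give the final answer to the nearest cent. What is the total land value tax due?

2005-01-01 to 2005-07-31: 7 months at 3.4% → £202,000 × 3.4% × 7/12 = £4,006.3333
2005-08-01 to 2005-12-31: 5 months at 2.6% → £202,000 × 2.6% × 5/12 = £2,188.3333
Total = £6,194.6667

£6,194.67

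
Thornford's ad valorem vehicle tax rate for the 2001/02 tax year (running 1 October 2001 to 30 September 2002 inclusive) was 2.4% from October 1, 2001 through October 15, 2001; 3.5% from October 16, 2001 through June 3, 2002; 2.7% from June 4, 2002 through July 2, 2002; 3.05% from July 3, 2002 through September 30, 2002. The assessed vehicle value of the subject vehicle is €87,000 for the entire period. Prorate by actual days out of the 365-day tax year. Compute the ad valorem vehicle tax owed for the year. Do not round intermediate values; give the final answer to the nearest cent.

€2,853.84

October 1 – October 15, 2001: 15 days at 2.4% → €87,000 × 2.4% × 15/365 = €85.8082
October 16, 2001 – June 3, 2002: 231 days at 3.5% → €87,000 × 3.5% × 231/365 = €1,927.1096
June 4 – July 2, 2002: 29 days at 2.7% → €87,000 × 2.7% × 29/365 = €186.6329
July 3 – September 30, 2002: 90 days at 3.05% → €87,000 × 3.05% × 90/365 = €654.2877
Total = €2,853.8384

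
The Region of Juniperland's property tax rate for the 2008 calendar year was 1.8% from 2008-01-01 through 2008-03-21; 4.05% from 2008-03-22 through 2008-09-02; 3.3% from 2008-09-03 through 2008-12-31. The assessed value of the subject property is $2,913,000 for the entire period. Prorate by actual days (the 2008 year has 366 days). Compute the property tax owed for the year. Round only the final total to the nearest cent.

2008-01-01 to 2008-03-21: 81 days at 1.8% → $2,913,000 × 1.8% × 81/366 = $11,604.2459
2008-03-22 to 2008-09-02: 165 days at 4.05% → $2,913,000 × 4.05% × 165/366 = $53,186.1270
2008-09-03 to 2008-12-31: 120 days at 3.3% → $2,913,000 × 3.3% × 120/366 = $31,517.7049
Total = $96,308.0779

$96,308.08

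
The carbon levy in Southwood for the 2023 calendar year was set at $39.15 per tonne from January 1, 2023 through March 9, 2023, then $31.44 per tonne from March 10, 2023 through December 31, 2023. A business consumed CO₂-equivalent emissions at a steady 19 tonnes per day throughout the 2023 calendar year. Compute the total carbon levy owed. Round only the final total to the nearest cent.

January 1 – March 9, 2023: 68 days × 19 tonnes/day = 1,292 tonnes at $39.15/tonne → $50,581.80
March 10 – December 31, 2023: 297 days × 19 tonnes/day = 5,643 tonnes at $31.44/tonne → $177,415.92

$227,997.72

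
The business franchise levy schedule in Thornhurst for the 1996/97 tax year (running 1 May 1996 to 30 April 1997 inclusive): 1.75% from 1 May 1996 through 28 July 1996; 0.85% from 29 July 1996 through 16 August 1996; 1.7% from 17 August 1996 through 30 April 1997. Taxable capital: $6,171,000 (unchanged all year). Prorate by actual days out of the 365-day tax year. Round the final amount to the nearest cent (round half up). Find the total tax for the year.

1 May – 28 July 1996: 89 days at 1.75% → $6,171,000 × 1.75% × 89/365 = $26,332.4178
29 July – 16 August 1996: 19 days at 0.85% → $6,171,000 × 0.85% × 19/365 = $2,730.4562
17 August 1996 – 30 April 1997: 257 days at 1.7% → $6,171,000 × 1.7% × 257/365 = $73,866.0247
Total = $102,928.8986

$102,928.90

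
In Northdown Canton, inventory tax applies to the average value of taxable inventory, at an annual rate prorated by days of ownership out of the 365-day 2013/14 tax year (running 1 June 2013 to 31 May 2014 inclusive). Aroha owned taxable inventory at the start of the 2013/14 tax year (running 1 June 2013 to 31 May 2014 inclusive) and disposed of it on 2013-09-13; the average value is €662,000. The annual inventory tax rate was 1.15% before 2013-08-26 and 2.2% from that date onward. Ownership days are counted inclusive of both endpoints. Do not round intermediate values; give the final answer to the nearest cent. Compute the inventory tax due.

€2,551.87

2013-06-01 to 2013-08-25: 86 days at 1.15% → €662,000 × 1.15% × 86/365 = €1,793.7479
2013-08-26 to 2013-09-13: 19 days at 2.2% → €662,000 × 2.2% × 19/365 = €758.1260
Total = €2,551.8740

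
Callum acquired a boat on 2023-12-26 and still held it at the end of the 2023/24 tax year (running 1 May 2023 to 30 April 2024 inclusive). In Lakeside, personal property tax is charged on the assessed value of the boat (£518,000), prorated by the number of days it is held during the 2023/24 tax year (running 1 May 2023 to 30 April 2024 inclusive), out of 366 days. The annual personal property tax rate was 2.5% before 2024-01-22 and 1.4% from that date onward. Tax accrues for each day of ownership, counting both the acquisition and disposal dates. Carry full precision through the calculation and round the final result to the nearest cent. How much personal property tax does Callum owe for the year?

£2,936.75

2023-12-26 to 2024-01-21: 27 days at 2.5% → £518,000 × 2.5% × 27/366 = £955.3279
2024-01-22 to 2024-04-30: 100 days at 1.4% → £518,000 × 1.4% × 100/366 = £1,981.4208
Total = £2,936.7486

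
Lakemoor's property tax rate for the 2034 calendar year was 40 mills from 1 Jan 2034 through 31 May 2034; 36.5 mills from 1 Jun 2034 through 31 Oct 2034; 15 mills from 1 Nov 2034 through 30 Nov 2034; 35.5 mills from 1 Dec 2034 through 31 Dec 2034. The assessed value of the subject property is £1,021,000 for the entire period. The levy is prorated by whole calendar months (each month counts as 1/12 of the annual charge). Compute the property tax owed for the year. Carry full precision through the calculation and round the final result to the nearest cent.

£36,841.08

1 Jan – 31 May 2034: 5 months at 40 mills → £1,021,000 × 4% × 5/12 = £17,016.6667
1 Jun – 31 Oct 2034: 5 months at 36.5 mills → £1,021,000 × 3.65% × 5/12 = £15,527.7083
1 Nov – 30 Nov 2034: 1 month at 15 mills → £1,021,000 × 1.5% × 1/12 = £1,276.2500
1 Dec – 31 Dec 2034: 1 month at 35.5 mills → £1,021,000 × 3.55% × 1/12 = £3,020.4583
Total = £36,841.0833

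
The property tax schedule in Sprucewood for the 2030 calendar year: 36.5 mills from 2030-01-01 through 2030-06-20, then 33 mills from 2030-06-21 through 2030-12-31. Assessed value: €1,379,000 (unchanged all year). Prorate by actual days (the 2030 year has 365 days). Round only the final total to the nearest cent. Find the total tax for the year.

2030-01-01 to 2030-06-20: 171 days at 36.5 mills → €1,379,000 × 3.65% × 171/365 = €23,580.9000
2030-06-21 to 2030-12-31: 194 days at 33 mills → €1,379,000 × 3.3% × 194/365 = €24,187.2822
Total = €47,768.1822

€47,768.18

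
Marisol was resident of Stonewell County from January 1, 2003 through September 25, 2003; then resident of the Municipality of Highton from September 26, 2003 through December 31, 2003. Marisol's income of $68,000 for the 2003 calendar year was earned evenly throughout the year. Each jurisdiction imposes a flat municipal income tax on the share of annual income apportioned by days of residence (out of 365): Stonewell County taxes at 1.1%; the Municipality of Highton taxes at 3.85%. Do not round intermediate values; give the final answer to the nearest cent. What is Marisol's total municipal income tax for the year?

Stonewell County, January 1 – September 25, 2003: 268 days → $68,000 × 1.1% × 268/365 = $549.2164
The Municipality of Highton, September 26 – December 31, 2003: 97 days → $68,000 × 3.85% × 97/365 = $695.7425
Total = $1,244.9589

$1,244.96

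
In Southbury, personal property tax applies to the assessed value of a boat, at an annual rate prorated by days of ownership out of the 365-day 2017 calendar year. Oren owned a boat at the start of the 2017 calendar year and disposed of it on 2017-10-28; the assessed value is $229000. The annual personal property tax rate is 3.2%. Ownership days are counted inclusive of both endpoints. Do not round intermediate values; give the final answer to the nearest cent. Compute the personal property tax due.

$6043.09

Days held (2017-01-01 to 2017-10-28): 301 out of 365
Tax = $229000 × 3.2% × 301/365 = $6043.0904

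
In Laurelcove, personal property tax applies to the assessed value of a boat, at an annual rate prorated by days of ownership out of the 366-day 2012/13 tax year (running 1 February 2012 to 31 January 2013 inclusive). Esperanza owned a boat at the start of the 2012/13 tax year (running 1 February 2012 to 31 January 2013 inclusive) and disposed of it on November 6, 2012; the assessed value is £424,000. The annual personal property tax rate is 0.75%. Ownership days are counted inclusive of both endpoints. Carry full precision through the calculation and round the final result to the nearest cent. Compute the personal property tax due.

£2,432.79

Days held (February 1 – November 6, 2012): 280 out of 366
Tax = £424,000 × 0.75% × 280/366 = £2,432.7869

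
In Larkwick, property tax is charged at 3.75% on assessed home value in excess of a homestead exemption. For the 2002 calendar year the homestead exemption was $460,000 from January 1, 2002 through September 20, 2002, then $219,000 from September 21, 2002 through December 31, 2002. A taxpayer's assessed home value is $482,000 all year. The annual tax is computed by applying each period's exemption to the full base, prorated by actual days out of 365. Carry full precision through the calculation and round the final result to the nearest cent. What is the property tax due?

January 1 – September 20, 2002: 263 days, exemption $460,000 → ($482,000 − $460,000) × 3.75% × 263/365 = $594.4521
September 21 – December 31, 2002: 102 days, exemption $219,000 → ($482,000 − $219,000) × 3.75% × 102/365 = $2,756.0959
Total = $3,350.5479

$3,350.55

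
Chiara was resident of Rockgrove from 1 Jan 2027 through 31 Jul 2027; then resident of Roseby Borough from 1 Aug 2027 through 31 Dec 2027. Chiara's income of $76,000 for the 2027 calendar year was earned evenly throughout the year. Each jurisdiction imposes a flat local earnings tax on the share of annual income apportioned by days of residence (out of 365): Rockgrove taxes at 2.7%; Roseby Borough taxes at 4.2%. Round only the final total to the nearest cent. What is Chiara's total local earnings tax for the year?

$2,529.86

Rockgrove, 1 Jan – 31 Jul 2027: 212 days → $76,000 × 2.7% × 212/365 = $1,191.8466
Roseby Borough, 1 Aug – 31 Dec 2027: 153 days → $76,000 × 4.2% × 153/365 = $1,338.0164
Total = $2,529.8630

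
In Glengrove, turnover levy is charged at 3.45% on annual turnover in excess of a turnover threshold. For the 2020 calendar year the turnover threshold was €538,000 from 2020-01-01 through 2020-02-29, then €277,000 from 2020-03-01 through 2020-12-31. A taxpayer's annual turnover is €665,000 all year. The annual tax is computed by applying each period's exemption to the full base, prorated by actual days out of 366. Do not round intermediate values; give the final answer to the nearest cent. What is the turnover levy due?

€11,909.85

2020-01-01 to 2020-02-29: 60 days, exemption €538,000 → (€665,000 − €538,000) × 3.45% × 60/366 = €718.2787
2020-03-01 to 2020-12-31: 306 days, exemption €277,000 → (€665,000 − €277,000) × 3.45% × 306/366 = €11,191.5738
Total = €11,909.8525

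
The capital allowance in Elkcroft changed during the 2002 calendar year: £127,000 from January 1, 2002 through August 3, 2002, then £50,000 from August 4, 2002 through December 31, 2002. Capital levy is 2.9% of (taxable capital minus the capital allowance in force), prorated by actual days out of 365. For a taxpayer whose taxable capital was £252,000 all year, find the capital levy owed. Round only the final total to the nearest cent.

£4,542.67

January 1 – August 3, 2002: 215 days, exemption £127,000 → (£252,000 − £127,000) × 2.9% × 215/365 = £2,135.2740
August 4 – December 31, 2002: 150 days, exemption £50,000 → (£252,000 − £50,000) × 2.9% × 150/365 = £2,407.3973
Total = £4,542.6712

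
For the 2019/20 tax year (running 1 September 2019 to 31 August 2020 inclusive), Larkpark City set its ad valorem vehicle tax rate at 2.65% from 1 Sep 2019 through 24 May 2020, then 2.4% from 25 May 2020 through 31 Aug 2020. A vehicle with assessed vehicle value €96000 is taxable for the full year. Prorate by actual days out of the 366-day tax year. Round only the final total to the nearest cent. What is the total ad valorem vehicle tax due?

1 Sep 2019 – 24 May 2020: 267 days at 2.65% → €96000 × 2.65% × 267/366 = €1855.8689
25 May – 31 Aug 2020: 99 days at 2.4% → €96000 × 2.4% × 99/366 = €623.2131
Total = €2479.0820

€2479.08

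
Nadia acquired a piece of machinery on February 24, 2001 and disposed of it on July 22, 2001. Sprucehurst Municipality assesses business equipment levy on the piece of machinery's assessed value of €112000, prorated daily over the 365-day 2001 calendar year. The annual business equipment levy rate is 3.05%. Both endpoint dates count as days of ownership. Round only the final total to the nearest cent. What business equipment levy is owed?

Days held (February 24 – July 22, 2001): 149 out of 365
Tax = €112000 × 3.05% × 149/365 = €1394.4767

€1394.48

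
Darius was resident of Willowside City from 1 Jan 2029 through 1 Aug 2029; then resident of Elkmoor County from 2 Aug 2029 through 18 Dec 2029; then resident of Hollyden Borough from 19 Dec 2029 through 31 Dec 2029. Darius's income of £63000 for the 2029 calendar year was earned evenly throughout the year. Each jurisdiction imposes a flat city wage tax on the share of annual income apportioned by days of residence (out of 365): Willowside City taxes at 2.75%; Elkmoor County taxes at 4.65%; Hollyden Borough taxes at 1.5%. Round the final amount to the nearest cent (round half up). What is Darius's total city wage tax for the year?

£2160.30

Willowside City, 1 Jan – 1 Aug 2029: 213 days → £63000 × 2.75% × 213/365 = £1011.0205
Elkmoor County, 2 Aug – 18 Dec 2029: 139 days → £63000 × 4.65% × 139/365 = £1115.6178
Hollyden Borough, 19 Dec – 31 Dec 2029: 13 days → £63000 × 1.5% × 13/365 = £33.6575
Total = £2160.2959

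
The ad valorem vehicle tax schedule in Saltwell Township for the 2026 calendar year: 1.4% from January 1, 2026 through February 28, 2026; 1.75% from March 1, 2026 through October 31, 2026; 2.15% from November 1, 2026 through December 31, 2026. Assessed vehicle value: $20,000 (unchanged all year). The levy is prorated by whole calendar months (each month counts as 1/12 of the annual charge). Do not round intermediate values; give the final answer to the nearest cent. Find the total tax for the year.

January 1 – February 28, 2026: 2 months at 1.4% → $20,000 × 1.4% × 2/12 = $46.6667
March 1 – October 31, 2026: 8 months at 1.75% → $20,000 × 1.75% × 8/12 = $233.3333
November 1 – December 31, 2026: 2 months at 2.15% → $20,000 × 2.15% × 2/12 = $71.6667
Total = $351.6667

$351.67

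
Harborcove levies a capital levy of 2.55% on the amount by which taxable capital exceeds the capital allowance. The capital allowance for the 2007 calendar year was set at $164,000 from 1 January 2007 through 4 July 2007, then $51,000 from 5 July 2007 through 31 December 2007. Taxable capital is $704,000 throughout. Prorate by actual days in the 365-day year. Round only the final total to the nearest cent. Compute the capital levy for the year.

$15,191.01

1 January – 4 July 2007: 185 days, exemption $164,000 → ($704,000 − $164,000) × 2.55% × 185/365 = $6,979.3151
5 July – 31 December 2007: 180 days, exemption $51,000 → ($704,000 − $51,000) × 2.55% × 180/365 = $8,211.6986
Total = $15,191.0137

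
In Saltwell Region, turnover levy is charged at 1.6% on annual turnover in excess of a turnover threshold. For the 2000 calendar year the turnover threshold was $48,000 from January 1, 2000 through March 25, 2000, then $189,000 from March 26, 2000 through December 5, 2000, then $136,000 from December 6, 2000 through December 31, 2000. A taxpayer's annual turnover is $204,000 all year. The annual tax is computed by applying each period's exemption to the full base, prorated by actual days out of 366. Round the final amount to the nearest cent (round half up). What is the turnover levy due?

$824.17

January 1 – March 25, 2000: 85 days, exemption $48,000 → ($204,000 − $48,000) × 1.6% × 85/366 = $579.6721
March 26 – December 5, 2000: 255 days, exemption $189,000 → ($204,000 − $189,000) × 1.6% × 255/366 = $167.2131
December 6 – December 31, 2000: 26 days, exemption $136,000 → ($204,000 − $136,000) × 1.6% × 26/366 = $77.2896
Total = $824.1749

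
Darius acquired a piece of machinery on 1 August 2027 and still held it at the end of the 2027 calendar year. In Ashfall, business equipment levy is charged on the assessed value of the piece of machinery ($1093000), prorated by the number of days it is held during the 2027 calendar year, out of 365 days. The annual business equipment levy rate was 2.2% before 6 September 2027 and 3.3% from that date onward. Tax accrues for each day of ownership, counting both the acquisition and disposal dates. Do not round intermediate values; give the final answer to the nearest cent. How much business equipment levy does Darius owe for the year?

1 August – 5 September 2027: 36 days at 2.2% → $1093000 × 2.2% × 36/365 = $2371.6603
6 September – 31 December 2027: 117 days at 3.3% → $1093000 × 3.3% × 117/365 = $11561.8438
Total = $13933.5041

$13933.50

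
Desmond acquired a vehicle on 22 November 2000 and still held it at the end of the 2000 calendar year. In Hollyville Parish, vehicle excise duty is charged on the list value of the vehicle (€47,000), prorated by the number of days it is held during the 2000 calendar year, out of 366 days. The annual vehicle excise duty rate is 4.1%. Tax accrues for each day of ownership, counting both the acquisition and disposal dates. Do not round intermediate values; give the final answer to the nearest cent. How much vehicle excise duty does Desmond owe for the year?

Days held (22 November – 31 December 2000): 40 out of 366
Tax = €47,000 × 4.1% × 40/366 = €210.6011

€210.60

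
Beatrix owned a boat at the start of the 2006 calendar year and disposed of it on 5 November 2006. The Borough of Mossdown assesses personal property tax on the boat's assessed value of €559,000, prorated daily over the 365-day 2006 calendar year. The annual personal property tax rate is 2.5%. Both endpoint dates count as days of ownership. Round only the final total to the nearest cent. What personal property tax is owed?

Days held (1 January – 5 November 2006): 309 out of 365
Tax = €559,000 × 2.5% × 309/365 = €11,830.8904

€11,830.89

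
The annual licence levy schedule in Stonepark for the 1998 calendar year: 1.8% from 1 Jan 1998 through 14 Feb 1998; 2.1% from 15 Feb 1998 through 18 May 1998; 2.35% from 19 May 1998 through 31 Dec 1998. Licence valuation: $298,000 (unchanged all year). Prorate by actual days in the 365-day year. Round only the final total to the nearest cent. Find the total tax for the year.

1 Jan – 14 Feb 1998: 45 days at 1.8% → $298,000 × 1.8% × 45/365 = $661.3151
15 Feb – 18 May 1998: 93 days at 2.1% → $298,000 × 2.1% × 93/365 = $1,594.5041
19 May – 31 Dec 1998: 227 days at 2.35% → $298,000 × 2.35% × 227/365 = $4,355.2904
Total = $6,611.1096

$6,611.11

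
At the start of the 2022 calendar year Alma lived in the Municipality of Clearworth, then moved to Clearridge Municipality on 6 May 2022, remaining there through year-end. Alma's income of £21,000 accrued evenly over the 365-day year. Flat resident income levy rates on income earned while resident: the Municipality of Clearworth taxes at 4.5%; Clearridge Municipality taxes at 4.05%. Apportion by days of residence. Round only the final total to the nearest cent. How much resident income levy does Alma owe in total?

The Municipality of Clearworth, 1 Jan – 5 May 2022: 125 days → £21,000 × 4.5% × 125/365 = £323.6301
Clearridge Municipality, 6 May – 31 Dec 2022: 240 days → £21,000 × 4.05% × 240/365 = £559.2329
Total = £882.8630

£882.86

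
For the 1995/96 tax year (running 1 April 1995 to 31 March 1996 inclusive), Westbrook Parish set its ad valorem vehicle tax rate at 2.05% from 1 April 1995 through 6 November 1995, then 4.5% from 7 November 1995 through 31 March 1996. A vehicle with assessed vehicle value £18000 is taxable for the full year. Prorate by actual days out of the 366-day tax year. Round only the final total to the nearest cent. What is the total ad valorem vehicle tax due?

£544.92

1 April – 6 November 1995: 220 days at 2.05% → £18000 × 2.05% × 220/366 = £221.8033
7 November 1995 – 31 March 1996: 146 days at 4.5% → £18000 × 4.5% × 146/366 = £323.1148
Total = £544.9180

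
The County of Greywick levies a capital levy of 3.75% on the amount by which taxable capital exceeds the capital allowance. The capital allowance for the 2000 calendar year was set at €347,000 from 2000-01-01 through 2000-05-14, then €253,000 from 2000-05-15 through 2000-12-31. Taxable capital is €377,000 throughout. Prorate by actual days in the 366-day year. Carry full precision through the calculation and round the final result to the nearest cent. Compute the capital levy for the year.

€3,349.80

2000-01-01 to 2000-05-14: 135 days, exemption €347,000 → (€377,000 − €347,000) × 3.75% × 135/366 = €414.9590
2000-05-15 to 2000-12-31: 231 days, exemption €253,000 → (€377,000 − €253,000) × 3.75% × 231/366 = €2,934.8361
Total = €3,349.7951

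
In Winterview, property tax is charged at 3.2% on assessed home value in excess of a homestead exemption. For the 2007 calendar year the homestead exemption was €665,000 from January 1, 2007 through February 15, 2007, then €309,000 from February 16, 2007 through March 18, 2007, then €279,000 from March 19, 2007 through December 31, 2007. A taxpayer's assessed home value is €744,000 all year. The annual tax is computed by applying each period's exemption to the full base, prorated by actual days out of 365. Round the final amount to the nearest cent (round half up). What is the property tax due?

January 1 – February 15, 2007: 46 days, exemption €665,000 → (€744,000 − €665,000) × 3.2% × 46/365 = €318.5973
February 16 – March 18, 2007: 31 days, exemption €309,000 → (€744,000 − €309,000) × 3.2% × 31/365 = €1,182.2466
March 19 – December 31, 2007: 288 days, exemption €279,000 → (€744,000 − €279,000) × 3.2% × 288/365 = €11,740.9315
Total = €13,241.7753

€13,241.78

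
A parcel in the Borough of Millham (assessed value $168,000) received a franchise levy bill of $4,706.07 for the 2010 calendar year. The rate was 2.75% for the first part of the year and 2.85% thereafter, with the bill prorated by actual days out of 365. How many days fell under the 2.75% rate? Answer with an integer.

178 days

Let d = days at the first rate; then 365 − d days at the second rate.
$168,000 × [2.75%·d + 2.85%·(365−d)] / 365 = $4,706.07
Solving gives d = 178, so the new rate took effect on 28 Jun 2010.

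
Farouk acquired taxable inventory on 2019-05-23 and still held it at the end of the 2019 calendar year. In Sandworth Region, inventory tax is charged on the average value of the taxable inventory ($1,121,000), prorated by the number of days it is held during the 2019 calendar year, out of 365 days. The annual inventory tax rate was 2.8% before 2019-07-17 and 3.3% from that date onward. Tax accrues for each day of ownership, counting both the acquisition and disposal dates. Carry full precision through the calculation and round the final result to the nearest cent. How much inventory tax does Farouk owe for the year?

2019-05-23 to 2019-07-16: 55 days at 2.8% → $1,121,000 × 2.8% × 55/365 = $4,729.6986
2019-07-17 to 2019-12-31: 168 days at 3.3% → $1,121,000 × 3.3% × 168/365 = $17,026.9151
Total = $21,756.6137

$21,756.61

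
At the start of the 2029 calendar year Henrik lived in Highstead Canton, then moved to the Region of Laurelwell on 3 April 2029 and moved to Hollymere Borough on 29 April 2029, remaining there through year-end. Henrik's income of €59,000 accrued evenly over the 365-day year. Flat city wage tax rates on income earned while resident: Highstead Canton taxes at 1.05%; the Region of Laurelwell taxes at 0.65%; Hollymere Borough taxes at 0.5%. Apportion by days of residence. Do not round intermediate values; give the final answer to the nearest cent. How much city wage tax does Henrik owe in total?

€383.10

Highstead Canton, 1 January – 2 April 2029: 92 days → €59,000 × 1.05% × 92/365 = €156.1479
The Region of Laurelwell, 3 April – 28 April 2029: 26 days → €59,000 × 0.65% × 26/365 = €27.3178
Hollymere Borough, 29 April – 31 December 2029: 247 days → €59,000 × 0.5% × 247/365 = €199.6301
Total = €383.0959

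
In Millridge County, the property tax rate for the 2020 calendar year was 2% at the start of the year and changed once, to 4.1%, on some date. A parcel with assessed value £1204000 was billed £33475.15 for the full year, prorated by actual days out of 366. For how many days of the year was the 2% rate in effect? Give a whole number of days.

Let d = days at the first rate; then 366 − d days at the second rate.
£1204000 × [2%·d + 4.1%·(366−d)] / 366 = £33475.15
Solving gives d = 230, so the new rate took effect on August 18, 2020.

230 days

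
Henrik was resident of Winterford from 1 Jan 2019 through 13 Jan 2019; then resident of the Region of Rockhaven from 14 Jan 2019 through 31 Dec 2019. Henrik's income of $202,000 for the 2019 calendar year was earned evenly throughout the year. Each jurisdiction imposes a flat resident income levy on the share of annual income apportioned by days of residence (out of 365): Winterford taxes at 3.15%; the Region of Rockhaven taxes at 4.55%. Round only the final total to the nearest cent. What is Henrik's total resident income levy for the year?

Winterford, 1 Jan – 13 Jan 2019: 13 days → $202,000 × 3.15% × 13/365 = $226.6274
The Region of Rockhaven, 14 Jan – 31 Dec 2019: 352 days → $202,000 × 4.55% × 352/365 = $8,863.6493
Total = $9,090.2767

$9,090.28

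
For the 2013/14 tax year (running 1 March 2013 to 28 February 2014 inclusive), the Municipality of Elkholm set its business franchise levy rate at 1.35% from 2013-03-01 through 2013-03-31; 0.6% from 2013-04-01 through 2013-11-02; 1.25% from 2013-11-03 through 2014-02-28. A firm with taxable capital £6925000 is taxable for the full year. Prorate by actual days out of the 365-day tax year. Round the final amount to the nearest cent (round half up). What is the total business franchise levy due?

2013-03-01 to 2013-03-31: 31 days at 1.35% → £6925000 × 1.35% × 31/365 = £7940.0342
2013-04-01 to 2013-11-02: 216 days at 0.6% → £6925000 × 0.6% × 216/365 = £24588.4932
2013-11-03 to 2014-02-28: 118 days at 1.25% → £6925000 × 1.25% × 118/365 = £27984.5890
Total = £60513.1164

£60513.12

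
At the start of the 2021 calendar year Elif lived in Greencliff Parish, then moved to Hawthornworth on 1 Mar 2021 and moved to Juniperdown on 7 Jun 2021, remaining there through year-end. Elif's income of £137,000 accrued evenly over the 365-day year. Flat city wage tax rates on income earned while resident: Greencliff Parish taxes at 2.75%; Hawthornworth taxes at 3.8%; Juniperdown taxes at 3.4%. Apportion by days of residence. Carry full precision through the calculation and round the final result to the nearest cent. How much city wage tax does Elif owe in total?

Greencliff Parish, 1 Jan – 28 Feb 2021: 59 days → £137,000 × 2.75% × 59/365 = £608.9932
Hawthornworth, 1 Mar – 6 Jun 2021: 98 days → £137,000 × 3.8% × 98/365 = £1,397.7753
Juniperdown, 7 Jun – 31 Dec 2021: 208 days → £137,000 × 3.4% × 208/365 = £2,654.4219
Total = £4,661.1904

£4,661.19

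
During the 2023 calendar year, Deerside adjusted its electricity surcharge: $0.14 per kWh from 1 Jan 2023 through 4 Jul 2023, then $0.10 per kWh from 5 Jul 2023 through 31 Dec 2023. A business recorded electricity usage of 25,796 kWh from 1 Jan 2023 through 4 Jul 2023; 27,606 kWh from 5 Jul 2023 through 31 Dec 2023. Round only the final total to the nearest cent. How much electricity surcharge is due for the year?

1 Jan – 4 Jul 2023: 25,796 kWh at $0.14/kWh → $3,611.44
5 Jul – 31 Dec 2023: 27,606 kWh at $0.10/kWh → $2,760.60

$6,372.04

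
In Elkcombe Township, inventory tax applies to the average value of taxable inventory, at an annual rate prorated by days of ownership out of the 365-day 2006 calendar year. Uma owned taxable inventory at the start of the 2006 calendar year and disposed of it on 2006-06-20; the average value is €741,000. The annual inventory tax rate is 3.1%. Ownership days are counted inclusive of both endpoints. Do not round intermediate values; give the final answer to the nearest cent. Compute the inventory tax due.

Days held (2006-01-01 to 2006-06-20): 171 out of 365
Tax = €741,000 × 3.1% × 171/365 = €10,761.7562

€10,761.76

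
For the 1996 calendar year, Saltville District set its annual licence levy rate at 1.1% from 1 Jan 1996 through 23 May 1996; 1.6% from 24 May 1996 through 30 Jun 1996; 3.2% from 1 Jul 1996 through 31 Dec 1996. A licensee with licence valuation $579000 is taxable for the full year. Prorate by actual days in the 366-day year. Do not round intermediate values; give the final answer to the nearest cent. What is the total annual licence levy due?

1 Jan – 23 May 1996: 144 days at 1.1% → $579000 × 1.1% × 144/366 = $2505.8361
24 May – 30 Jun 1996: 38 days at 1.6% → $579000 × 1.6% × 38/366 = $961.8361
1 Jul – 31 Dec 1996: 184 days at 3.2% → $579000 × 3.2% × 184/366 = $9314.6230
Total = $12782.2951

$12782.30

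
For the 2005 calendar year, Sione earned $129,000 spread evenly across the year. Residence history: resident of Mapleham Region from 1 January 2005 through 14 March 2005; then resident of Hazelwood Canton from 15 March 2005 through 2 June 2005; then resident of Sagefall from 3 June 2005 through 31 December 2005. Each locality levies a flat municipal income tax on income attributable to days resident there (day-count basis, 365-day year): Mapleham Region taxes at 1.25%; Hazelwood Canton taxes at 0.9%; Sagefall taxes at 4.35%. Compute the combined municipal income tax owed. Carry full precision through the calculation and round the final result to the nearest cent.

$3,836.25

Mapleham Region, 1 January – 14 March 2005: 73 days → $129,000 × 1.25% × 73/365 = $322.5000
Hazelwood Canton, 15 March – 2 June 2005: 80 days → $129,000 × 0.9% × 80/365 = $254.4658
Sagefall, 3 June – 31 December 2005: 212 days → $129,000 × 4.35% × 212/365 = $3,259.2822
Total = $3,836.2479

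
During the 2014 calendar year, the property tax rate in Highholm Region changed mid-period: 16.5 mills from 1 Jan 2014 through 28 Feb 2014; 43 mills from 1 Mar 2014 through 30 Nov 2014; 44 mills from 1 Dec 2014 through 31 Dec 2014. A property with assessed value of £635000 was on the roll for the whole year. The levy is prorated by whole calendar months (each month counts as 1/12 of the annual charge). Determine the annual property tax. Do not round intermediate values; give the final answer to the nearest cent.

1 Jan – 28 Feb 2014: 2 months at 16.5 mills → £635000 × 1.65% × 2/12 = £1746.2500
1 Mar – 30 Nov 2014: 9 months at 43 mills → £635000 × 4.3% × 9/12 = £20478.7500
1 Dec – 31 Dec 2014: 1 month at 44 mills → £635000 × 4.4% × 1/12 = £2328.3333
Total = £24553.3333

£24553.33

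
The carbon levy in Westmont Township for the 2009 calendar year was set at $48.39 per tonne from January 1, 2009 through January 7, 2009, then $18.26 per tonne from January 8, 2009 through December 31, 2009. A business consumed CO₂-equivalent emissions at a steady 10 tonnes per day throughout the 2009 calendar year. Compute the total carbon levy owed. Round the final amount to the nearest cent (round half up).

January 1 – January 7, 2009: 7 days × 10 tonnes/day = 70 tonnes at $48.39/tonne → $3,387.30
January 8 – December 31, 2009: 358 days × 10 tonnes/day = 3,580 tonnes at $18.26/tonne → $65,370.80

$68,758.10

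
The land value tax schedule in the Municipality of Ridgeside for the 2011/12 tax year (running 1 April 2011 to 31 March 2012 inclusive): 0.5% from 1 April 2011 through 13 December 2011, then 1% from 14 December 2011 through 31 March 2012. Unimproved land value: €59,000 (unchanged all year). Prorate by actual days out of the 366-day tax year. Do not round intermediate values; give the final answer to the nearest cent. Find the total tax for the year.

1 April – 13 December 2011: 257 days at 0.5% → €59,000 × 0.5% × 257/366 = €207.1448
14 December 2011 – 31 March 2012: 109 days at 1% → €59,000 × 1% × 109/366 = €175.7104
Total = €382.8552

€382.86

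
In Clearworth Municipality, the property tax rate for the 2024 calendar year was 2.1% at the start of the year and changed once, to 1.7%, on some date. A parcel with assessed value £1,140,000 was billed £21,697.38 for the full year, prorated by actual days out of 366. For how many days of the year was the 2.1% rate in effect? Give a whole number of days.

186 days

Let d = days at the first rate; then 366 − d days at the second rate.
£1,140,000 × [2.1%·d + 1.7%·(366−d)] / 366 = £21,697.38
Solving gives d = 186, so the new rate took effect on 5 July 2024.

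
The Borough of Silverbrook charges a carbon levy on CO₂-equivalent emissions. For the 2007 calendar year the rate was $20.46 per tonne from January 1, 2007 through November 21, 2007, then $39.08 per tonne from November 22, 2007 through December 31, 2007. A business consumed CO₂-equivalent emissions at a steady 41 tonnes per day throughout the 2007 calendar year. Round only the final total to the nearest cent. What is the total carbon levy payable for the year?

January 1 – November 21, 2007: 325 days × 41 tonnes/day = 13,325 tonnes at $20.46/tonne → $272,629.50
November 22 – December 31, 2007: 40 days × 41 tonnes/day = 1,640 tonnes at $39.08/tonne → $64,091.20

$336,720.70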